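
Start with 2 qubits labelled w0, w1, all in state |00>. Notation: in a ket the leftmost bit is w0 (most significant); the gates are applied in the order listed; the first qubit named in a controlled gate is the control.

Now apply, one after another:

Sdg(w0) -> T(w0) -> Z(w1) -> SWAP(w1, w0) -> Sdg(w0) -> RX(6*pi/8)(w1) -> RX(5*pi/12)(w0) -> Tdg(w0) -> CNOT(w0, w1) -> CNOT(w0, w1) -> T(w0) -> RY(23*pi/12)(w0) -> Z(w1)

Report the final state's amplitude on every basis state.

The resulting statevector has amplitude -sqrt(sqrt(2) + 2)/4 - sqrt(6 - 3*sqrt(2))/8 + sqrt(2*sqrt(2) + 4)/8 - I*sqrt(sqrt(2) + 2)/4 + I*sqrt(6 - 3*sqrt(2))/8 + I*sqrt(2*sqrt(2) + 4)/8 on |00>, -sqrt(3*sqrt(2) + 6)/8 + sqrt(4 - 2*sqrt(2))/8 + sqrt(2 - sqrt(2))/4 - I*sqrt(3*sqrt(2) + 6)/8 - I*sqrt(2 - sqrt(2))/4 - I*sqrt(4 - 2*sqrt(2))/8 on |01>, (-1 + sqrt(2)*I)*(1 - I)*sqrt(2 - sqrt(2))/8 on |10>, -(1 - I)*sqrt(sqrt(2) + 2)*(sqrt(2) + I)/8 on |11>. Key observation: steps 8-11 multiply out to the identity, so the circuit reduces to the remaining gates.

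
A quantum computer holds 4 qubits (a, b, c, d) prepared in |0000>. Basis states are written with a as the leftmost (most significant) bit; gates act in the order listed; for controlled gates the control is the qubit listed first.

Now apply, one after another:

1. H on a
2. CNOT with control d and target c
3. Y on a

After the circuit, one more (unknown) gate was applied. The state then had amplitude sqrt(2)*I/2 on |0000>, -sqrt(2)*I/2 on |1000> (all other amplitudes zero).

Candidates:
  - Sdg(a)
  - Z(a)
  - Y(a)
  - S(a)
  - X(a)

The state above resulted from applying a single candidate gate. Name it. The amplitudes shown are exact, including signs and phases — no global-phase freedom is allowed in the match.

It was X(a) that produced the state shown.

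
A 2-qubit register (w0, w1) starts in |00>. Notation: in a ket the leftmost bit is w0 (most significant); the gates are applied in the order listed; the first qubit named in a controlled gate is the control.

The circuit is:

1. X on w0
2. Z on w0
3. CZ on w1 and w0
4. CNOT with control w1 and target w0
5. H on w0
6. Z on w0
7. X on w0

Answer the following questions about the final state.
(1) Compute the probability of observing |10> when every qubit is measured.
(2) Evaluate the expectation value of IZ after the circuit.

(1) A full measurement returns |10> with probability 1/2.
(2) In the final state, IZ has expectation 1.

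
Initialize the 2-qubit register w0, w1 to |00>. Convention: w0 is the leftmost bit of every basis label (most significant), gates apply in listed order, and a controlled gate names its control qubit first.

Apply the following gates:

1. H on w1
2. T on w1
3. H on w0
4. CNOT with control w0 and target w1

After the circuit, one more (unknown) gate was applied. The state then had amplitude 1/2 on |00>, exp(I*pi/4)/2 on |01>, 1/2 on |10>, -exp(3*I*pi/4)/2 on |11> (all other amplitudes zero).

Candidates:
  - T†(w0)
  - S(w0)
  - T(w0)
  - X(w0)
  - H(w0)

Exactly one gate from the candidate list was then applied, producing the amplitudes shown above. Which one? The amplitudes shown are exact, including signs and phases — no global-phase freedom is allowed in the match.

It was T†(w0) that produced the state shown.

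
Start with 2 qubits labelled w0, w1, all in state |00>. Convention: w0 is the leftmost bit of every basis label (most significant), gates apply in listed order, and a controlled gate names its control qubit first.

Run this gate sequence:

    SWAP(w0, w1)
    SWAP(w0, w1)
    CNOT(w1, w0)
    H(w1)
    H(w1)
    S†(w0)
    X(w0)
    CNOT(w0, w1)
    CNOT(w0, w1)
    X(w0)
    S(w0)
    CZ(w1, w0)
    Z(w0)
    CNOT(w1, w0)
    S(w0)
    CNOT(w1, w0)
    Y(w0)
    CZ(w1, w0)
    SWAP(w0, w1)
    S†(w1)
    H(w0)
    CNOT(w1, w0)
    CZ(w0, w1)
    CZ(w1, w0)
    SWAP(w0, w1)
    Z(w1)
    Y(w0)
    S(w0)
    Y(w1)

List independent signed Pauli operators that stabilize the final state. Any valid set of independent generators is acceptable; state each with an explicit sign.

One valid set of independent stabilizer generators is +IX, +ZI (any independent generating set of the same group is equally correct).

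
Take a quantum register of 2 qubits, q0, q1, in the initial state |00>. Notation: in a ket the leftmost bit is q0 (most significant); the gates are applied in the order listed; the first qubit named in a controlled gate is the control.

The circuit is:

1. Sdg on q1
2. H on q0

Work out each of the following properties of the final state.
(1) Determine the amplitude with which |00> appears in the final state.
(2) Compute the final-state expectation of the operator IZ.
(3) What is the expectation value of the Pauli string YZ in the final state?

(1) The final state's coefficient on |00> equals sqrt(2)/2.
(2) In the final state, IZ has expectation 1.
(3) The expectation value of YZ is 0.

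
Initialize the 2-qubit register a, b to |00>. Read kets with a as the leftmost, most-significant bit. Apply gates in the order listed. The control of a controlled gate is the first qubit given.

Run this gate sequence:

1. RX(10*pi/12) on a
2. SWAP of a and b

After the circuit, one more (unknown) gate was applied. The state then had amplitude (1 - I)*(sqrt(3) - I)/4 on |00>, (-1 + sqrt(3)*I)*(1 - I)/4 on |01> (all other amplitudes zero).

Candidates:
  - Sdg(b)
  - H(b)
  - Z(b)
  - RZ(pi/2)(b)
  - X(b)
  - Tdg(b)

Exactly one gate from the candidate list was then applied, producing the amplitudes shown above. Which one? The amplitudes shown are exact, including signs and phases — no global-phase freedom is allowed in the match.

The applied gate was H(b).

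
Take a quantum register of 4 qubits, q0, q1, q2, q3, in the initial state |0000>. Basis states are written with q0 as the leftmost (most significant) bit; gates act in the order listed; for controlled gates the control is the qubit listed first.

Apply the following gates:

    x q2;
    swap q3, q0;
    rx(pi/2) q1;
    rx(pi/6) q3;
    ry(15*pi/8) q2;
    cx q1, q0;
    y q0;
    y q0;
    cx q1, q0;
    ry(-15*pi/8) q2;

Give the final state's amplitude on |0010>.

The final state's coefficient on |0010> equals 1/4 + sqrt(3)/4. Key observation: steps 5-10 multiply out to the identity, so the circuit reduces to the remaining gates.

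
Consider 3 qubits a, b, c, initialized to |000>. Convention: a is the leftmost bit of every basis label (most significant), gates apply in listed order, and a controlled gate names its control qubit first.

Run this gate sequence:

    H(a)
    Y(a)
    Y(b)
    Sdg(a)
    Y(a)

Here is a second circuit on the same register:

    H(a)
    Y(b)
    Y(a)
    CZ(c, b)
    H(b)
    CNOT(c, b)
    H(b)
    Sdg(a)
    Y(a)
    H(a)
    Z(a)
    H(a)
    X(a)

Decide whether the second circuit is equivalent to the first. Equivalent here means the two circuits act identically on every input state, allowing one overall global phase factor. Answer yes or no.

Yes — the two circuits implement the same unitary up to a global phase.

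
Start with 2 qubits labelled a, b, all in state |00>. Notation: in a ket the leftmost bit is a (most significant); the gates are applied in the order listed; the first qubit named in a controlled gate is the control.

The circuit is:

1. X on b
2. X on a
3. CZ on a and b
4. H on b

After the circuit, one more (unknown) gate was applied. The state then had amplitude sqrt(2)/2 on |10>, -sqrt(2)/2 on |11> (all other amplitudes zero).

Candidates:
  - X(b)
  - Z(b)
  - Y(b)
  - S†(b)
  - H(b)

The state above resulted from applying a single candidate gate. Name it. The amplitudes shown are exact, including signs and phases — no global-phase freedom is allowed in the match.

The unique candidate consistent with the amplitudes is X(b).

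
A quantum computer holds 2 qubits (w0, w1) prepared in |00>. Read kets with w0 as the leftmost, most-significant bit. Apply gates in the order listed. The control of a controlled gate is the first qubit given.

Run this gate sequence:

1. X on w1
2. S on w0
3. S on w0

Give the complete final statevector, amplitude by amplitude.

The final amplitudes are 1 on |01>, and 0 on every other basis state.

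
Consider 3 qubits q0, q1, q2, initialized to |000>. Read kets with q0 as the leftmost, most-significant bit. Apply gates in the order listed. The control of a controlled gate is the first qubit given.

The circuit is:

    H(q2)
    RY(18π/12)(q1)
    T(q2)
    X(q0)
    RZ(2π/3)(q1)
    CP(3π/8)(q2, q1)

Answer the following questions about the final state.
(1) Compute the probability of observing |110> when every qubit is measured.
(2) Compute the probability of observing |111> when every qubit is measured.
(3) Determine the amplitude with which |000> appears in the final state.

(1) Outcome |110> occurs with probability 1/4.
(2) Outcome |111> occurs with probability 1/4.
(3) The amplitude on |000> is 0.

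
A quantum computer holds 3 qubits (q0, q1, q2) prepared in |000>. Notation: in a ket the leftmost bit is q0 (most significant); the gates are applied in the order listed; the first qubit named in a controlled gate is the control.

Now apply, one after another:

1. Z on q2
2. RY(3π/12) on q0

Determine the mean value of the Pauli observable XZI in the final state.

The observable XZI averages to sqrt(2)/2.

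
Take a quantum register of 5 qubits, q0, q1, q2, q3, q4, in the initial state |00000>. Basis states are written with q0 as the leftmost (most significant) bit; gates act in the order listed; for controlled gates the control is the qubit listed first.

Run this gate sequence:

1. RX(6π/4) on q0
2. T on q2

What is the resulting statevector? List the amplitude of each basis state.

After the circuit, the state carries amplitude -sqrt(2)/2 on |00000>, -sqrt(2)*I/2 on |10000>, and 0 on every other basis state.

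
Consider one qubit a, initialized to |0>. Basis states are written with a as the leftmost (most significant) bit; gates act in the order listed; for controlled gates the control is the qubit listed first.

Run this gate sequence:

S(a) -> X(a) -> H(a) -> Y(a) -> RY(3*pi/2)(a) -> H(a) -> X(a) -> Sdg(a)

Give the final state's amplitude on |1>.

The final state's coefficient on |1> equals -sqrt(2)/2.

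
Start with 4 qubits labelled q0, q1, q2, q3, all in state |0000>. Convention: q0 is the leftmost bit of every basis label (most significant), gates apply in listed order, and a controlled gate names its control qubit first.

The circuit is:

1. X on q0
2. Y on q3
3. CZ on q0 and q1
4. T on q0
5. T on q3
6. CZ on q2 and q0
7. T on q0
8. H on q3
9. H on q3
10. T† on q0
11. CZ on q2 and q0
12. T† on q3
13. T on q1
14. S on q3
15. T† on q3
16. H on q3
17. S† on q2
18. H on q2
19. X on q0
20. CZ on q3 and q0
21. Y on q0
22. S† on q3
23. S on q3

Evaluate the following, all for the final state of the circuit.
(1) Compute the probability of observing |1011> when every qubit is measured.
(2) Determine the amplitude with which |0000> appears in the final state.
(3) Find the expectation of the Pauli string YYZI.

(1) A full measurement returns |1011> with probability 1/4. Key observation: the block from step 5 through step 12 cancels to the identity and can be dropped.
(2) The amplitude on |0000> is 0.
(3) The expectation value of YYZI is 0.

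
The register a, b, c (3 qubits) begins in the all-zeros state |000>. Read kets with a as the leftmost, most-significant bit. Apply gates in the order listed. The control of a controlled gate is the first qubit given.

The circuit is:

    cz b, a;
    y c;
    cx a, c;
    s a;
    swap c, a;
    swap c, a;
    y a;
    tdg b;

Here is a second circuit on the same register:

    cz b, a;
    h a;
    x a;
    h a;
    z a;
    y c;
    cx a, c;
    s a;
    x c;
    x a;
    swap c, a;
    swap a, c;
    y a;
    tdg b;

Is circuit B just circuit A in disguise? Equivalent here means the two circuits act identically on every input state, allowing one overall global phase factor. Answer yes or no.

No, they are not equivalent — no single phase factor reconciles the two unitaries.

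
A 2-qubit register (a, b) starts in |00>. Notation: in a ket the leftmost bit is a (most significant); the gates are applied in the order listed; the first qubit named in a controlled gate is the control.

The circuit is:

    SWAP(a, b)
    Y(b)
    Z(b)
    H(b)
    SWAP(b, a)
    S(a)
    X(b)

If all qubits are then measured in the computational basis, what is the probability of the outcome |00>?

The probability of measuring |00> is 0.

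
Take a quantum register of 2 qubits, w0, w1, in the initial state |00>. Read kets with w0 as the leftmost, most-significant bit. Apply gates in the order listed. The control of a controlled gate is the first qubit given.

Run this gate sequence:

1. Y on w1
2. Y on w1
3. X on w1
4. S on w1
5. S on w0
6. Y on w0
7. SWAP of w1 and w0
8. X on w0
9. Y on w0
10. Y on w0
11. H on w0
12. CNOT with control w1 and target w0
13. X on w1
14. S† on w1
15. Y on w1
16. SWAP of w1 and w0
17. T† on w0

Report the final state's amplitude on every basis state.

The final amplitudes are 0 on |00>, 0 on |01>, -sqrt(2)*exp(I*pi/4)/2 on |10>, -sqrt(2)*exp(I*pi/4)/2 on |11>.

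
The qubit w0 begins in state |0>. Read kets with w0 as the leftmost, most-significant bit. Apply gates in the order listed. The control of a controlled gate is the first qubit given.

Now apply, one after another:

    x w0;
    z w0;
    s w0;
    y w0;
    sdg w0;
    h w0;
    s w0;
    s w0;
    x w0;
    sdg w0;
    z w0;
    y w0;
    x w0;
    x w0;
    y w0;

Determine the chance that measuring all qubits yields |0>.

A full measurement returns |0> with probability 1/2.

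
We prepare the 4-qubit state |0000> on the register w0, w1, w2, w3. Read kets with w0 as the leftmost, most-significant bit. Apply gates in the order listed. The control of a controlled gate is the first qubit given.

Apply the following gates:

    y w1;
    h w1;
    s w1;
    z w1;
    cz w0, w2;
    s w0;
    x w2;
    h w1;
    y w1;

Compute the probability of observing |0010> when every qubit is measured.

A full measurement returns |0010> with probability 1/2.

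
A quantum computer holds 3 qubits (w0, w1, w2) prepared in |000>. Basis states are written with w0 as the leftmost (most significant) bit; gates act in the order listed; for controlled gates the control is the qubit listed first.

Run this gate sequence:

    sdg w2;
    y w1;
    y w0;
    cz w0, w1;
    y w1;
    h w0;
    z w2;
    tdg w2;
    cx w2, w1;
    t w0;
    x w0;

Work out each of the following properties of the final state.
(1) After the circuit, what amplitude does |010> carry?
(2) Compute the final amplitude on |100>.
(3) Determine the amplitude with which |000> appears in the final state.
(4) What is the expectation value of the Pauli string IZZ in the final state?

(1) |010> carries amplitude 0 in the final state.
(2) |100> carries amplitude -sqrt(2)*I/2 in the final state.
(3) The amplitude on |000> is sqrt(2)*exp(3*I*pi/4)/2.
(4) In the final state, IZZ has expectation 1.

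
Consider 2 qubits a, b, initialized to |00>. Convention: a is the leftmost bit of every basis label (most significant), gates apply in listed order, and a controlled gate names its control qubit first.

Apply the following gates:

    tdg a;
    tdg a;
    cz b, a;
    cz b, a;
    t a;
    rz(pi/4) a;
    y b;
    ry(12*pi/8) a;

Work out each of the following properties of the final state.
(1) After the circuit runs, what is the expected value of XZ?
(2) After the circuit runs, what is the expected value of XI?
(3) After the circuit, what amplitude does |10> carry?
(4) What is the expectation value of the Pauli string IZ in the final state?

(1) The expectation value of XZ is 1. Key observation: steps 2-5 multiply out to the identity, so the circuit reduces to the remaining gates.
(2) The expectation value of XI is -1.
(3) The final state's coefficient on |10> equals 0.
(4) The observable IZ averages to -1.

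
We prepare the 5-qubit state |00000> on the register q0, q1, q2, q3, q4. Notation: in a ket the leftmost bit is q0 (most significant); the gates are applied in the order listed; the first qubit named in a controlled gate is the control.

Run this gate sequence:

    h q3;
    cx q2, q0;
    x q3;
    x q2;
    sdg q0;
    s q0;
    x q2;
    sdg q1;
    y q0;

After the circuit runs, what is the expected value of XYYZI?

The expectation value of XYYZI is 0.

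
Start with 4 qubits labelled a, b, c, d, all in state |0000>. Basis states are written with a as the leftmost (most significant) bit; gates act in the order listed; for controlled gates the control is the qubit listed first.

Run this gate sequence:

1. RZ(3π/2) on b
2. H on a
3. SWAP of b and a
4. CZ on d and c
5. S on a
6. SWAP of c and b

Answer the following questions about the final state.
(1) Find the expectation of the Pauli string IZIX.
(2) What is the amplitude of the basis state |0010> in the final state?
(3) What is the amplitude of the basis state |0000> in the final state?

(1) In the final state, IZIX has expectation 0.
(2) The final state's coefficient on |0010> equals -sqrt(2)*exp(I*pi/4)/2.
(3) The amplitude on |0000> is -sqrt(2)*exp(I*pi/4)/2.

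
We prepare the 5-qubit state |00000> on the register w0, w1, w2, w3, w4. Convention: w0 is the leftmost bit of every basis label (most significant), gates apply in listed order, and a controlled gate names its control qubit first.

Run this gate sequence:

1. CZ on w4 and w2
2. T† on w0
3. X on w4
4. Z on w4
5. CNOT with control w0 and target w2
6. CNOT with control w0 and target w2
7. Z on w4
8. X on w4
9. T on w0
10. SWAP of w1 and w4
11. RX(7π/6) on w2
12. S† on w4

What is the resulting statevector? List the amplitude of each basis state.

After the circuit, the state carries amplitude -sqrt(6)/4 + sqrt(2)/4 on |00000>, I*(-sqrt(6) - sqrt(2))/4 on |00100>, and 0 on every other basis state.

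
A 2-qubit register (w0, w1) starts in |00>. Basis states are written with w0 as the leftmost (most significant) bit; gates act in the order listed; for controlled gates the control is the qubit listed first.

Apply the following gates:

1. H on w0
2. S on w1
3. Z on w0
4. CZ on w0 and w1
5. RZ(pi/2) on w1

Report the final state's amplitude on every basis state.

The resulting statevector has amplitude -sqrt(2)*exp(3*I*pi/4)/2 on |00>, 0 on |01>, sqrt(2)*exp(3*I*pi/4)/2 on |10>, 0 on |11>.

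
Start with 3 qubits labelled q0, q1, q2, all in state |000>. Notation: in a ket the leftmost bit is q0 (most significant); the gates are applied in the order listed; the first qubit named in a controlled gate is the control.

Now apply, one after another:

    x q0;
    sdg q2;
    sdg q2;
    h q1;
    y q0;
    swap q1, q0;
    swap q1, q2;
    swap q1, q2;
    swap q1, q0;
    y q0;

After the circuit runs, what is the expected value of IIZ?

The observable IIZ averages to 1.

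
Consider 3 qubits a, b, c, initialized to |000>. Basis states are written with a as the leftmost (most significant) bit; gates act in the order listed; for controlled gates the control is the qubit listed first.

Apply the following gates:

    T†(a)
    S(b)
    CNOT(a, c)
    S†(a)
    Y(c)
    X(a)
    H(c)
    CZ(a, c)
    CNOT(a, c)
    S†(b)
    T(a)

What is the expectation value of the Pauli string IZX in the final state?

The expectation value of IZX is 1.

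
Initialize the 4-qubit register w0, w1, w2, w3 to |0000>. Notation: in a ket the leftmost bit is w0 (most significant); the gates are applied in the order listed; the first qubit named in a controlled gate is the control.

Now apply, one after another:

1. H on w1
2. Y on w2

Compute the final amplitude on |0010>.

The final state's coefficient on |0010> equals sqrt(2)*I/2.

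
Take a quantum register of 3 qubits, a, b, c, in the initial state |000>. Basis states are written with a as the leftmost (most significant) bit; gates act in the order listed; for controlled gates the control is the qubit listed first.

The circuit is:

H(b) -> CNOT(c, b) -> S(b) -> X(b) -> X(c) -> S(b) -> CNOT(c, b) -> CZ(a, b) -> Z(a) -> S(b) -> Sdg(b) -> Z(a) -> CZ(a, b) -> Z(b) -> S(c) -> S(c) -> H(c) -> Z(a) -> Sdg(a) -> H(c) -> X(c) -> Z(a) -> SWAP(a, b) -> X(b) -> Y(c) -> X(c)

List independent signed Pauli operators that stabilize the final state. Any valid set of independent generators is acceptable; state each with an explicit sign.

One valid set of independent stabilizer generators is -XII, -IZI, +IIZ (any independent generating set of the same group is equally correct). Key observation: gates 8-13 undo each other exactly, leaving only the rest of the circuit to track.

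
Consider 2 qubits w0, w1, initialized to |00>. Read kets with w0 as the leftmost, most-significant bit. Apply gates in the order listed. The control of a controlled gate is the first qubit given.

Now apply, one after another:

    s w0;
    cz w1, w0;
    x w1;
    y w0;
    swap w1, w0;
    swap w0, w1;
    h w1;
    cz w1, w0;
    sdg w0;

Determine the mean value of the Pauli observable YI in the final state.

The observable YI averages to 0.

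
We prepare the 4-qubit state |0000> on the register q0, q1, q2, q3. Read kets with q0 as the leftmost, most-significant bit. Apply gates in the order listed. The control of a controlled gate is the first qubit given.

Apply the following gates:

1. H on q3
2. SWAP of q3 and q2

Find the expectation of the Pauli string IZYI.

In the final state, IZYI has expectation 0.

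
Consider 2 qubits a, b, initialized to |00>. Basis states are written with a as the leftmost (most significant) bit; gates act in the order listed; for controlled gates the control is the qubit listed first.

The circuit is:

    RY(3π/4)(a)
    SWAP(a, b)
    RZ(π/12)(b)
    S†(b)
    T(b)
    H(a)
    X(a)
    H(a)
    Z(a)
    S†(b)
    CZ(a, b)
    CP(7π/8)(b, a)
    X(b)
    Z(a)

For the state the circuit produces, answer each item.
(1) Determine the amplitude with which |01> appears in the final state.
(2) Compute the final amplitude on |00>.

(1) The amplitude on |01> is -sqrt(2 - sqrt(2))*exp(23*I*pi/24)/2. Key observation: gates 6-9 undo each other exactly, leaving only the rest of the circuit to track.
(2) The final state's coefficient on |00> equals -sqrt(sqrt(2) + 2)*exp(7*I*pi/24)/2.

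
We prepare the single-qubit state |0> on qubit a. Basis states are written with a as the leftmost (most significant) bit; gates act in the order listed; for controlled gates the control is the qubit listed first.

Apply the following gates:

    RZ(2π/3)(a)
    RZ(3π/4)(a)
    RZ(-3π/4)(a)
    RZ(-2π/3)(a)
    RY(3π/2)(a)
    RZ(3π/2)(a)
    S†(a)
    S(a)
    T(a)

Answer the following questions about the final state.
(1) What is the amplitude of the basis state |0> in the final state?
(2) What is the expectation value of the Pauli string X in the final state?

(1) The final state's coefficient on |0> equals sqrt(2)*exp(I*pi/4)/2. Key observation: steps 1-4 multiply out to the identity, so the circuit reduces to the remaining gates.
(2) The expectation value of X is -sqrt(2)/2.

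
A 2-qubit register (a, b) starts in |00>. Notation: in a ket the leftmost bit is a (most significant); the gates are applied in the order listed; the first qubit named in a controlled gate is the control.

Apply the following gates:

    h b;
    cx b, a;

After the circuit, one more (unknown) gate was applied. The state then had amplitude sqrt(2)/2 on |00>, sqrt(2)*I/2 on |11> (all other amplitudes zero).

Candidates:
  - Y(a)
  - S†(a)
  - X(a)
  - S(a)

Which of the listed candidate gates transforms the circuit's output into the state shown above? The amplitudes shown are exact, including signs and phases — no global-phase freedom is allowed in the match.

The applied gate was S(a).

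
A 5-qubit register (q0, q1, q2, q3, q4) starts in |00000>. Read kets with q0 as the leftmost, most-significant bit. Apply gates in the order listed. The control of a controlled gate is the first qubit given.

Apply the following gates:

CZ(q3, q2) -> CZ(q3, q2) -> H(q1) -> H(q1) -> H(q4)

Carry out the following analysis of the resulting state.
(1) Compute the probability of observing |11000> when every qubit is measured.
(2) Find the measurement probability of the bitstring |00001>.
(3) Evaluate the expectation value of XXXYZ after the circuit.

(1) Outcome |11000> occurs with probability 0. Key observation: gates 1-2 undo each other exactly, leaving only the rest of the circuit to track.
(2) Outcome |00001> occurs with probability 1/2.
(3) The expectation value of XXXYZ is 0.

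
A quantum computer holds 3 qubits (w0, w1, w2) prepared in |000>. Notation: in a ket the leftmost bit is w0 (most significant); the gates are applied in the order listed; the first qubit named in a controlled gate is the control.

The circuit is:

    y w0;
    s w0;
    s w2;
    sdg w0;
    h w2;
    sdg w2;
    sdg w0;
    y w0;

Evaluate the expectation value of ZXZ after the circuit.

The observable ZXZ averages to 0.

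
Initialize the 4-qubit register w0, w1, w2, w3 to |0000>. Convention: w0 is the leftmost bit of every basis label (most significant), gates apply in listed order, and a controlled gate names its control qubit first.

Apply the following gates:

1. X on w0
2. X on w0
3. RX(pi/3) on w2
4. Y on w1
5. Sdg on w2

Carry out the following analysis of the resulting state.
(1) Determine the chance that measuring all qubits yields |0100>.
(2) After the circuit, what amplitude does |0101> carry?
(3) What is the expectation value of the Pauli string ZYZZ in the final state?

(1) Outcome |0100> occurs with probability 3/4.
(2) The final state's coefficient on |0101> equals 0.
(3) In the final state, ZYZZ has expectation 0.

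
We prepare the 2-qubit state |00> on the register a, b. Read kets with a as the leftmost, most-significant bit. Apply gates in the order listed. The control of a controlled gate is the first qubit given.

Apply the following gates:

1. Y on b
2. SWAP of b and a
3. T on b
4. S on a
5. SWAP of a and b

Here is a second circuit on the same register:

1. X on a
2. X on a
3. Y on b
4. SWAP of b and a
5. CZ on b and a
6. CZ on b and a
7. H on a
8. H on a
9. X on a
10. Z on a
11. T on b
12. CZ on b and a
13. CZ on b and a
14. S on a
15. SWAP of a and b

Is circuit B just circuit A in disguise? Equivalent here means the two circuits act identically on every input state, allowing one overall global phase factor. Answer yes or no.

No: there is an input state on which the two circuits produce genuinely different outputs (not merely differing by a phase).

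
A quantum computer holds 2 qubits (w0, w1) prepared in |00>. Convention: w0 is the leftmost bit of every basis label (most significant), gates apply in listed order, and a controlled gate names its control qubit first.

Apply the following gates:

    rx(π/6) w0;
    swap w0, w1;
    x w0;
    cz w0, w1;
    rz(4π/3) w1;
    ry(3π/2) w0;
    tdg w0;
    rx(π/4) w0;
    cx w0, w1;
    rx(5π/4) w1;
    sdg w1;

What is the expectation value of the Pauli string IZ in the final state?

The expectation value of IZ is -sqrt(2)/16 + sqrt(6)/8.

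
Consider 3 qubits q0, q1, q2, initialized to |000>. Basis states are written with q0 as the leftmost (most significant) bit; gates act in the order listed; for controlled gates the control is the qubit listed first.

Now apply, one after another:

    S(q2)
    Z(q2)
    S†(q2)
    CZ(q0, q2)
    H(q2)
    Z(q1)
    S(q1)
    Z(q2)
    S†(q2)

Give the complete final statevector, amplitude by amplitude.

The resulting statevector has amplitude sqrt(2)/2 on |000>, sqrt(2)*I/2 on |001>, and 0 on every other basis state.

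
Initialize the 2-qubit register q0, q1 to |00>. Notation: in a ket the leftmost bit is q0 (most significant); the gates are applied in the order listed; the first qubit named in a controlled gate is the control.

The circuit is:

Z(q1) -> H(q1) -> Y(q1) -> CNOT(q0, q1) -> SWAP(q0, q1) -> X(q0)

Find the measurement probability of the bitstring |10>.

A full measurement returns |10> with probability 1/2.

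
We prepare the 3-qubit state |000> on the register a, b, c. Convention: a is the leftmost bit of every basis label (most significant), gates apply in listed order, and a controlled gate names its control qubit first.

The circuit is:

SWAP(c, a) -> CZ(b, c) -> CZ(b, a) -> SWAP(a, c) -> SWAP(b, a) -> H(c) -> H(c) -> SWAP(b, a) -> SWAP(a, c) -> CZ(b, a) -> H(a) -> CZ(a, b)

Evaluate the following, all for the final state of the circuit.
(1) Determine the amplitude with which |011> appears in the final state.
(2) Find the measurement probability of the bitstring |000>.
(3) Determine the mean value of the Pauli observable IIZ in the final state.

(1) The final state's coefficient on |011> equals 0.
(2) The probability of measuring |000> is 1/2.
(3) In the final state, IIZ has expectation 1.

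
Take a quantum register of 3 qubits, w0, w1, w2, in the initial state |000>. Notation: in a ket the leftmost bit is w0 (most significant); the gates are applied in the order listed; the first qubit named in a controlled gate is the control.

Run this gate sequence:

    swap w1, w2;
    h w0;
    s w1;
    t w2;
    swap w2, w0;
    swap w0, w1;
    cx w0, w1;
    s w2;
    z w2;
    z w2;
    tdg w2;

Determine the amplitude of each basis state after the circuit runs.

After the circuit, the state carries amplitude sqrt(2)/2 on |000>, sqrt(2)*exp(I*pi/4)/2 on |001>, and 0 on every other basis state.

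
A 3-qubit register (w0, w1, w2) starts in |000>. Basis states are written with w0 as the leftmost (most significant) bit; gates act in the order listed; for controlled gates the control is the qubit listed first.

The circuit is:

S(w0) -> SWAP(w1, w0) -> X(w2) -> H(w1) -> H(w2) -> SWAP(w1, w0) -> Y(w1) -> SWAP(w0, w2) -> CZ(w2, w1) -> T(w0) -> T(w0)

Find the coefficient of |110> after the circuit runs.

The final state's coefficient on |110> equals 1/2.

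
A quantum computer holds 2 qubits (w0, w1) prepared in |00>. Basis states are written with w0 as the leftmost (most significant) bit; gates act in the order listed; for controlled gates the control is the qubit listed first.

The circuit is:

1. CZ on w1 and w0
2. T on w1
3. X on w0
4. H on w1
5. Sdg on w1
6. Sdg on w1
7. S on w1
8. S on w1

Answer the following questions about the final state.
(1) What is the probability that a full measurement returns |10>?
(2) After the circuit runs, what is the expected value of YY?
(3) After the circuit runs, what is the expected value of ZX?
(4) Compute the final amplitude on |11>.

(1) A full measurement returns |10> with probability 1/2.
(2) The observable YY averages to 0.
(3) The observable ZX averages to -1.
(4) |11> carries amplitude sqrt(2)/2 in the final state.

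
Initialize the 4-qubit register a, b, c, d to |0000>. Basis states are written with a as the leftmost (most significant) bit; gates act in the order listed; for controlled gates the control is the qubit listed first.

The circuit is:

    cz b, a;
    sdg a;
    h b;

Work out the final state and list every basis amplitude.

After the circuit, the state carries amplitude sqrt(2)/2 on |0000>, sqrt(2)/2 on |0100>, and 0 on every other basis state.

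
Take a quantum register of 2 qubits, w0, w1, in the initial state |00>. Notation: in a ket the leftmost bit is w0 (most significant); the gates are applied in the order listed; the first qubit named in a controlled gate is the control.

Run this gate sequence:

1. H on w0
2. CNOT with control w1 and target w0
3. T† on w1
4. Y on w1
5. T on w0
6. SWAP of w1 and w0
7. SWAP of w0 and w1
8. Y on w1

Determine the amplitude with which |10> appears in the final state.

The amplitude on |10> is sqrt(2)*exp(I*pi/4)/2.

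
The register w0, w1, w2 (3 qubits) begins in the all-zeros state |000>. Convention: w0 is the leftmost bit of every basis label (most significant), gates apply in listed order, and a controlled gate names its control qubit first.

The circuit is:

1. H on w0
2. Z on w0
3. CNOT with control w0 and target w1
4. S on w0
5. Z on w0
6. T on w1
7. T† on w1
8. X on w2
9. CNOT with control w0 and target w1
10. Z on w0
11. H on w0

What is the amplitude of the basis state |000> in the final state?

The amplitude on |000> is 0.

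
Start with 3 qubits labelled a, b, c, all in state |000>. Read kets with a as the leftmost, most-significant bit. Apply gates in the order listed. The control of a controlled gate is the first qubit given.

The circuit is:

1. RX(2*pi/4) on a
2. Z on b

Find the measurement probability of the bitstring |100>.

The probability of measuring |100> is 1/2.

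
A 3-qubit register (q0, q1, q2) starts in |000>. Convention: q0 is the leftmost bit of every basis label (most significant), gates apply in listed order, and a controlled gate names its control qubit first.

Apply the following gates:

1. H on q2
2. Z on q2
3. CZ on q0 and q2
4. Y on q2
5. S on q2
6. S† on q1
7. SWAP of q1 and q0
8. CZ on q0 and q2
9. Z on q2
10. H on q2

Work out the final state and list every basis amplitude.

After the circuit, the state carries amplitude 1/2 + I/2 on |000>, -1/2 + I/2 on |001>, and 0 on every other basis state.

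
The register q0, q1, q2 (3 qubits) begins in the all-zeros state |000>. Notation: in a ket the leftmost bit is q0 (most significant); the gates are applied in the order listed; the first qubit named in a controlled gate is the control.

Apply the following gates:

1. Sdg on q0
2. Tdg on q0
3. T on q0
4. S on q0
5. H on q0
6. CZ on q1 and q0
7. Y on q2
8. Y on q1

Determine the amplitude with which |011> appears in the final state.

|011> carries amplitude -sqrt(2)/2 in the final state. Key observation: steps 1-4 multiply out to the identity, so the circuit reduces to the remaining gates.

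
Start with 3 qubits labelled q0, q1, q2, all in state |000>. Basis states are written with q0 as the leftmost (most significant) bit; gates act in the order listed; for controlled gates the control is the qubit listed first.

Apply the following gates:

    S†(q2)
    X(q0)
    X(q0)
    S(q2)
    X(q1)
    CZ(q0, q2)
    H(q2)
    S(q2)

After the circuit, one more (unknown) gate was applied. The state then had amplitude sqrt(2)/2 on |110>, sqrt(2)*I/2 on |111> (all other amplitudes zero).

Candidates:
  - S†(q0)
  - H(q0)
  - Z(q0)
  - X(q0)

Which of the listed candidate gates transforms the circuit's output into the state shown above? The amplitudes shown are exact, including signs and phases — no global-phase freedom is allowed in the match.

The unique candidate consistent with the amplitudes is X(q0).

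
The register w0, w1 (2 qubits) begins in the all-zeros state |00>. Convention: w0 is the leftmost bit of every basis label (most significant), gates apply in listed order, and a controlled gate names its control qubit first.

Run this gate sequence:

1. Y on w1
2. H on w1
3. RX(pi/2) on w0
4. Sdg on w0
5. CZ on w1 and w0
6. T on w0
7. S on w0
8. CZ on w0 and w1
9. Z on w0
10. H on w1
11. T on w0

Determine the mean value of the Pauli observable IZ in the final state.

In the final state, IZ has expectation -1.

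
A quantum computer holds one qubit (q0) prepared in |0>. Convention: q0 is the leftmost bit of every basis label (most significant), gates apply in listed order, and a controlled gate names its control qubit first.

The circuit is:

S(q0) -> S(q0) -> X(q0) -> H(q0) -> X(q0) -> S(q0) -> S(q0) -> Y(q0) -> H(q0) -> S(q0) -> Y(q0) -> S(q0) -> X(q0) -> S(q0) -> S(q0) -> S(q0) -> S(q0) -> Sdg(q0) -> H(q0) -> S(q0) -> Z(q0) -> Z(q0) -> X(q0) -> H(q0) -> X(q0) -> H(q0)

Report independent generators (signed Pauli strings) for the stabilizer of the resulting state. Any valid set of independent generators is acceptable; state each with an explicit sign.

The final state is stabilized by the group generated by -Y; other independent generating sets are equally valid. Key observation: the block from step 14 through step 17 cancels to the identity and can be dropped.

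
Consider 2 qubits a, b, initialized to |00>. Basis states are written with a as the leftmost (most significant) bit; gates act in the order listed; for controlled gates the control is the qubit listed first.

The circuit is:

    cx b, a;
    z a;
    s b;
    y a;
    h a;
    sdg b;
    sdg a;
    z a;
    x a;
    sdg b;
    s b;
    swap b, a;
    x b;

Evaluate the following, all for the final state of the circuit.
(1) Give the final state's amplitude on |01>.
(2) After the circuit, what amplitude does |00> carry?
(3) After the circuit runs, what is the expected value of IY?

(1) |01> carries amplitude sqrt(2)/2 in the final state.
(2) The amplitude on |00> is sqrt(2)*I/2.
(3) The observable IY averages to -1.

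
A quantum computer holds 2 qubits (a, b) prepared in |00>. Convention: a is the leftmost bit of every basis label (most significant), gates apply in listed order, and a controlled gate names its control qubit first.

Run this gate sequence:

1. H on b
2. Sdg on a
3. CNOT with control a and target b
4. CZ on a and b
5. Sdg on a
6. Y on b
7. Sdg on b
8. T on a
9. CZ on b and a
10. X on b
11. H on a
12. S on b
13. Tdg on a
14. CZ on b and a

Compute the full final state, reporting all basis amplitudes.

The resulting statevector has amplitude 1/2 on |00>, 1/2 on |01>, -exp(3*I*pi/4)/2 on |10>, exp(3*I*pi/4)/2 on |11>.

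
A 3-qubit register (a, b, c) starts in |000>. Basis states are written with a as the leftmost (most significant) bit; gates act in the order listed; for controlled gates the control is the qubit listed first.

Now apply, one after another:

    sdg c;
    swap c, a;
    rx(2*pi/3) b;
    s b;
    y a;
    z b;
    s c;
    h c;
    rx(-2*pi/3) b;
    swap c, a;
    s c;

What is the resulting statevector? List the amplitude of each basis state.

After the circuit, the state carries amplitude 0 on |000>, sqrt(2)*(-1 + 3*I)/8 on |001>, 0 on |010>, sqrt(6)*(1 - I)/8 on |011>, 0 on |100>, sqrt(2)*(-1 + 3*I)/8 on |101>, 0 on |110>, sqrt(6)*(1 - I)/8 on |111>.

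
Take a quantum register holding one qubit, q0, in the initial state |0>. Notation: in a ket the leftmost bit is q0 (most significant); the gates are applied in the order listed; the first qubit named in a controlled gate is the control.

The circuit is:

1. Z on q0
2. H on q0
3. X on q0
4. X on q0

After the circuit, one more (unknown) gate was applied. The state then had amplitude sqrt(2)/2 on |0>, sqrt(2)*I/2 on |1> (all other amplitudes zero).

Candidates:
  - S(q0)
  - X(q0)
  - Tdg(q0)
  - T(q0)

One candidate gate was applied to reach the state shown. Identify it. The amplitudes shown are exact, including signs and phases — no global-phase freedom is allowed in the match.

It was S(q0) that produced the state shown. Key observation: gates 3-4 undo each other exactly, leaving only the rest of the circuit to track.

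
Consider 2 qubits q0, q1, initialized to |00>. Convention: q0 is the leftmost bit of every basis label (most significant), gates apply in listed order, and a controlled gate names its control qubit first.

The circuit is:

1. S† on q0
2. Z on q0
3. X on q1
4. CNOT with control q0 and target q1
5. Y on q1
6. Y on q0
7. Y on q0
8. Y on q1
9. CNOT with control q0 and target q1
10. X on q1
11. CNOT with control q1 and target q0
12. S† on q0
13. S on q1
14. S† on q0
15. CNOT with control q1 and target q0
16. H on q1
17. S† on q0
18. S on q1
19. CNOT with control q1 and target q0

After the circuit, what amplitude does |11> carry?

The amplitude on |11> is sqrt(2)*I/2. Key observation: gates 3-10 undo each other exactly, leaving only the rest of the circuit to track.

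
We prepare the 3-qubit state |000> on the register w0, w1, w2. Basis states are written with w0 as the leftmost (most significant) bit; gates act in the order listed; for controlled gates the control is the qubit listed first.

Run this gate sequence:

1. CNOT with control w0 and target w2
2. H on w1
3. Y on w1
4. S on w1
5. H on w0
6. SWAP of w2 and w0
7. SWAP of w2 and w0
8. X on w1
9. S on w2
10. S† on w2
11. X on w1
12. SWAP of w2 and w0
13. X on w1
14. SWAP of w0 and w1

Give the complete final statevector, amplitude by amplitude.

The resulting statevector has amplitude -1/2 on |000>, -1/2 on |001>, 0 on |010>, 0 on |011>, -I/2 on |100>, -I/2 on |101>, 0 on |110>, 0 on |111>. Key observation: gates 7-12 undo each other exactly, leaving only the rest of the circuit to track.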